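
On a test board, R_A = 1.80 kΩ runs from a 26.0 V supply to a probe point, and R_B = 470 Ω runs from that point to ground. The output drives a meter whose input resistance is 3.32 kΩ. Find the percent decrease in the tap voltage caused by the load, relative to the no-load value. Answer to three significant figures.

The divider's output (Thévenin) resistance is R_A‖R_B = 372.7 Ω.
Fractional drop under load = R_th/(R_th + R_L) = 372.7 / (372.7 + 3320) = 0.1009.
So the output falls by 10.1 %.

10.1 %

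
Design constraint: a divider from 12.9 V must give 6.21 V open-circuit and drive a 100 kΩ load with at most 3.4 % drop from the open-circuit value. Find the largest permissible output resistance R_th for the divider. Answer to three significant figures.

Loading drop = R_th/(R_th + R_L) ≤ 0.0340, so R_th ≤ R_L · ε/(1−ε) = 100 kΩ × 0.0340/0.9660 = 3.52 kΩ.
(Any R1, R2 with R2/(R1+R2) = 0.481 and R1‖R2 ≤ 3.52 kΩ will meet the spec.)

R_th ≤ 3.52 kΩ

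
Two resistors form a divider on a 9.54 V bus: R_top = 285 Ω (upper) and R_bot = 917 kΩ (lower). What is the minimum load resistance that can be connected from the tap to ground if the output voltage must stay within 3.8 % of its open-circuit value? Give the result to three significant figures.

Output resistance R_th = R_top‖R_bot = (285 × 917000)/917300 = 284.9 Ω.
The fractional drop is R_th/(R_th + R_L); requiring this ≤ 0.0380 gives R_L ≥ R_th(1/0.0380 − 1) = 284.9 × 25.32 = 7.21 kΩ.

R_L(min) ≈ 7.21 kΩ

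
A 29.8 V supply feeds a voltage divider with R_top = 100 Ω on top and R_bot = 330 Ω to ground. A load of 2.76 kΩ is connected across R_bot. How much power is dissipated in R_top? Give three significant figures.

Total resistance from the source is R_top + (R_bot‖R_L) = 394.8 Ω, so I = 29.8/394.8 Ω = 75.49 mA.
P = I²·R_top = (75.49 mA)² × 100 Ω = 570 mW.

P ≈ 570 mW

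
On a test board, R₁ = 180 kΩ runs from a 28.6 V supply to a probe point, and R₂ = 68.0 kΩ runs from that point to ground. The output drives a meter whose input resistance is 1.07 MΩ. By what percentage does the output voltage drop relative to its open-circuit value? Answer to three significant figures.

The divider's output (Thévenin) resistance is R₁‖R₂ = 49.35 kΩ.
Fractional drop under load = R_th/(R_th + R_L) = 49.35 / (49.35 + 1070) = 0.04409.
So the output falls by 4.41 %.

4.41 %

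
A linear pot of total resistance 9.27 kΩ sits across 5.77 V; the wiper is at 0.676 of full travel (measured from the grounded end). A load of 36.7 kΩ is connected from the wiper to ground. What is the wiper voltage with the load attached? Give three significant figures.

The wiper splits the pot into (1−α)R = 3.003 kΩ above and αR = 6.267 kΩ below.
Lower section ‖ load = 5.353 kΩ.
V_wiper = 5.77 × 5.353/(3.003 + 5.353) = 3.70 V.

V ≈ 3.70 V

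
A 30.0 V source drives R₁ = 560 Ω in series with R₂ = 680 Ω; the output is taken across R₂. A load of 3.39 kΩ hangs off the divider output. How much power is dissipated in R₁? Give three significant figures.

Total resistance from the source is R₁ + (R₂‖R_L) = 1126 Ω, so I = 30.0/1126 Ω = 26.63 mA.
P = I²·R₁ = (26.63 mA)² × 560 Ω = 397 mW.

P ≈ 397 mW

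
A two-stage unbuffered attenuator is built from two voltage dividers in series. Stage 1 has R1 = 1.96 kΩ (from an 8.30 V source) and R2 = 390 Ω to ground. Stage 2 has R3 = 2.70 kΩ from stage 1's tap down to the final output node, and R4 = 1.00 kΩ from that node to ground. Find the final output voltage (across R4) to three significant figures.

V_out ≈ 0.342 V

Stage 2 presents R3+R4 = 3700 Ω as a load on stage 1's tap.
Stage 1's lower leg becomes R2‖(R3+R4) = 352.8 Ω, so V_mid = 8.30 × 352.8/2313 = 1.266 V.
Stage 2 is itself unloaded: V_out = V_mid × R4/(R3+R4) = 1.266 × 1000/3700 = 0.342 V.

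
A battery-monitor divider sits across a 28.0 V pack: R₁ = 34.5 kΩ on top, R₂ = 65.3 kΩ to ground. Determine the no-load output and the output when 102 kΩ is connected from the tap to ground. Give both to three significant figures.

Open-circuit: V = 28.0 × 65.3/(34.5 + 65.3) = 18.3 V.
With the load, R₂ becomes R₂‖R_L = 39.81 kΩ, so V = 28.0 × 39.81/74.31 = 15.0 V.

Unloaded: 18.3 V; loaded: 15.0 V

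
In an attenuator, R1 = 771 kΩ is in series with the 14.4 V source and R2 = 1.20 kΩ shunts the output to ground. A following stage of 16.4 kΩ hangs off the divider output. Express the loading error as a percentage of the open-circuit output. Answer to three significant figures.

The divider's output (Thévenin) resistance is R1‖R2 = 1.198 kΩ.
Fractional drop under load = R_th/(R_th + R_L) = 1.198 / (1.198 + 16.4) = 0.06808.
So the output falls by 6.81 %.

6.81 %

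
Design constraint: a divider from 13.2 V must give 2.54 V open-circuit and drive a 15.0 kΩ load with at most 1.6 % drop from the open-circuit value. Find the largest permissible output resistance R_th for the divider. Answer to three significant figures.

Loading drop = R_th/(R_th + R_L) ≤ 0.0160, so R_th ≤ R_L · ε/(1−ε) = 15.0 kΩ × 0.0160/0.9840 = 244 Ω.
(Any R1, R2 with R2/(R1+R2) = 0.192 and R1‖R2 ≤ 244 Ω will meet the spec.)

R_th ≤ 244 Ω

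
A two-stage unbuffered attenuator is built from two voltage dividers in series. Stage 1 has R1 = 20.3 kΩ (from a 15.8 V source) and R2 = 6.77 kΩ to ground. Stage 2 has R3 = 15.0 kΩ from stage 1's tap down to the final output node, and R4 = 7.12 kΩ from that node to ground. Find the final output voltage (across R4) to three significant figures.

Stage 2 presents R3+R4 = 22.12 kΩ as a load on stage 1's tap.
Stage 1's lower leg becomes R2‖(R3+R4) = 5.184 kΩ, so V_mid = 15.8 × 5.184/25.48 = 3.214 V.
Stage 2 is itself unloaded: V_out = V_mid × R4/(R3+R4) = 3.214 × 7.12/22.12 = 1.03 V.

V_out ≈ 1.03 V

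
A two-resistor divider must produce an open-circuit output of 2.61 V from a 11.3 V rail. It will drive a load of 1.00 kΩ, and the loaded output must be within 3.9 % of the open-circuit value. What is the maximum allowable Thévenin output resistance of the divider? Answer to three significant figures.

Loading drop = R_th/(R_th + R_L) ≤ 0.0390, so R_th ≤ R_L · ε/(1−ε) = 1.00 kΩ × 0.0390/0.9610 = 40.6 Ω.

R_th ≤ 40.6 Ω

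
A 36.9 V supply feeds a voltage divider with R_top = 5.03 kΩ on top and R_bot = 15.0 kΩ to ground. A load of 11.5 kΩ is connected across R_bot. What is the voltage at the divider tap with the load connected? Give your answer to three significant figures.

The load sits in parallel with R_bot: R_bot‖R_L = (15.0 × 11.5) / (15.0 + 11.5) = 6.509 kΩ.
V_out = 36.9 × 6.509 / (5.03 + 6.509) = 36.9 × 6.509/11.54 = 20.8 V.
(Unloaded it would have been 27.6 V.)

V_out ≈ 20.8 V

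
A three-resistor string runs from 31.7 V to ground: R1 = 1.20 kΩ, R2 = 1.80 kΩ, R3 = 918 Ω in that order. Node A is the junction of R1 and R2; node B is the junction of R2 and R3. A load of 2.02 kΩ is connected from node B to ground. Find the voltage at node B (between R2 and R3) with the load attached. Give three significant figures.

V ≈ 5.51 V

At node B, R3 is in parallel with the load: R3‖R_L = 631.2 Ω.
Below node A the resistance is R2 + (R3‖R_L) = 2431 Ω, so V_A = 31.7 × 2431/3631 = 21.22 V.
Then V_B = V_A × (R3‖R_L)/(R2 + R3‖R_L) = 21.22 × 631.2/2431 = 5.51 V.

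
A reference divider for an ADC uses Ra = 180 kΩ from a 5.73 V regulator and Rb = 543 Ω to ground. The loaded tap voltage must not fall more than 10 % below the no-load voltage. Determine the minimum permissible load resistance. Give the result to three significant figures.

Output resistance R_th = Ra‖Rb = (180000 × 543)/180500 = 541.4 Ω.
The fractional drop is R_th/(R_th + R_L); requiring this ≤ 0.100 gives R_L ≥ R_th(1/0.100 − 1) = 541.4 × 9.000 = 4.87 kΩ.

R_L(min) ≈ 4.87 kΩ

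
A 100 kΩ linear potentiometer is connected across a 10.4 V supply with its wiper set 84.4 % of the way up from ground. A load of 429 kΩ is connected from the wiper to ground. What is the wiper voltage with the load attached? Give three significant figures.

V ≈ 8.52 V

The wiper splits the pot into (1−α)R = 15.60 kΩ above and αR = 84.40 kΩ below.
Lower section ‖ load = 70.53 kΩ.
V_wiper = 10.4 × 70.53/(15.60 + 70.53) = 8.52 V.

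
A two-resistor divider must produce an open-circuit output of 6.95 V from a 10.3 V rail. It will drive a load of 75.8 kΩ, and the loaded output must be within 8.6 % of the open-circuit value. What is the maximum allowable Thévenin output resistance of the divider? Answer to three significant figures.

R_th ≤ 7.13 kΩ

Loading drop = R_th/(R_th + R_L) ≤ 0.0860, so R_th ≤ R_L · ε/(1−ε) = 75.8 kΩ × 0.0860/0.9140 = 7.13 kΩ.
(Any R1, R2 with R2/(R1+R2) = 0.675 and R1‖R2 ≤ 7.13 kΩ will meet the spec.)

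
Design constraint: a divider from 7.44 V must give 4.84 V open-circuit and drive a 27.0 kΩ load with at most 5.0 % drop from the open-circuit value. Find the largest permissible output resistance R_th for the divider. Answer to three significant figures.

Loading drop = R_th/(R_th + R_L) ≤ 0.0500, so R_th ≤ R_L · ε/(1−ε) = 27.0 kΩ × 0.0500/0.9500 = 1.42 kΩ.
(Any R1, R2 with R2/(R1+R2) = 0.651 and R1‖R2 ≤ 1.42 kΩ will meet the spec.)

R_th ≤ 1.42 kΩ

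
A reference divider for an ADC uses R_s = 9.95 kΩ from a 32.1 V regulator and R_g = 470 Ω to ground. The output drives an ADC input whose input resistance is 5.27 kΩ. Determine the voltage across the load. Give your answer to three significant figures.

The load sits in parallel with R_g: R_g‖R_L = (470 × 5270) / (470 + 5270) = 431.5 Ω.
V_out = 32.1 × 431.5 / (9950 + 431.5) = 32.1 × 431.5/10380 = 1.33 V.

V_out ≈ 1.33 V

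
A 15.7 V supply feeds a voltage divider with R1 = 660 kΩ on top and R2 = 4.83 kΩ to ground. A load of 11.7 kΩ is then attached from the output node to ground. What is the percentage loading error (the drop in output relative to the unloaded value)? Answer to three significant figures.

Unloaded V = 15.7 × 4.83/664.8 = 0.1141 V.
Loaded: R2‖R_L = 3.419 kΩ, giving V = 15.7 × 3.419/663.4 = 0.08090 V.
Drop = (0.1141 − 0.08090) / 0.1141 = 29.1 %.

29.1 %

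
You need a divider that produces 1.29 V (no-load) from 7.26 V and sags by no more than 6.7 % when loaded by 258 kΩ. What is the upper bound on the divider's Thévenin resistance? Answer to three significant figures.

Loading drop = R_th/(R_th + R_L) ≤ 0.0670, so R_th ≤ R_L · ε/(1−ε) = 258 kΩ × 0.0670/0.9330 = 18.5 kΩ.

R_th ≤ 18.5 kΩ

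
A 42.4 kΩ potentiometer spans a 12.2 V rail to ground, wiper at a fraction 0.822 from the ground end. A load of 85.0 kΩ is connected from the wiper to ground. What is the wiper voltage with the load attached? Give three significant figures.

The wiper splits the pot into (1−α)R = 7.547 kΩ above and αR = 34.85 kΩ below.
Lower section ‖ load = 24.72 kΩ.
V_wiper = 12.2 × 24.72/(7.547 + 24.72) = 9.35 V.

V ≈ 9.35 V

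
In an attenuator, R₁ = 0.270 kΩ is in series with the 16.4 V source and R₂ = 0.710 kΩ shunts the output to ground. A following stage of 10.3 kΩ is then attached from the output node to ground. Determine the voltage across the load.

V_out ≈ 11.7 V

The load sits in parallel with R₂: R₂‖R_L = (710 × 10300) / (710 + 10300) = 664.2 Ω.
V_out = 16.4 × 664.2 / (270 + 664.2) = 16.4 × 664.2/934.2 = 11.7 V.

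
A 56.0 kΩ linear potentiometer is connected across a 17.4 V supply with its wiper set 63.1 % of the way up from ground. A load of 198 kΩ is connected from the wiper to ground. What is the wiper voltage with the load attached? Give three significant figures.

The wiper splits the pot into (1−α)R = 20.66 kΩ above and αR = 35.34 kΩ below.
Lower section ‖ load = 29.98 kΩ.
V_wiper = 17.4 × 29.98/(20.66 + 29.98) = 10.3 V.

V ≈ 10.3 V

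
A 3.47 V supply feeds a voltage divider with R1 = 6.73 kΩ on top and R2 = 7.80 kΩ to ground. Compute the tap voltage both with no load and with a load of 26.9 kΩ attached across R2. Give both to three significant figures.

Unloaded: 1.86 V; loaded: 1.64 V

Open-circuit: V = 3.47 × 7.80/(6.73 + 7.80) = 1.86 V.
With the load, R2 becomes R2‖R_L = 6.047 kΩ, so V = 3.47 × 6.047/12.78 = 1.64 V.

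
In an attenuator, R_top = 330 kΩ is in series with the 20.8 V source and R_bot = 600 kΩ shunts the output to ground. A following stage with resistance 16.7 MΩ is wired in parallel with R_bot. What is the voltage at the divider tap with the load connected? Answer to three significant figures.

V_out ≈ 13.3 V

The load sits in parallel with R_bot: R_bot‖R_L = (600 × 16700) / (600 + 16700) = 579.2 kΩ.
V_out = 20.8 × 579.2 / (330 + 579.2) = 20.8 × 579.2/909.2 = 13.3 V.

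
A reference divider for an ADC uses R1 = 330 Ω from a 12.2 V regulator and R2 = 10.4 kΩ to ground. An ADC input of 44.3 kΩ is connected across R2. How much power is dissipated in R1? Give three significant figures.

P ≈ 0.641 mW

Total resistance from the source is R1 + (R2‖R_L) = 8753 Ω, so I = 12.2/8753 Ω = 1.394 mA.
P = I²·R1 = (1.394 mA)² × 330 Ω = 0.641 mW.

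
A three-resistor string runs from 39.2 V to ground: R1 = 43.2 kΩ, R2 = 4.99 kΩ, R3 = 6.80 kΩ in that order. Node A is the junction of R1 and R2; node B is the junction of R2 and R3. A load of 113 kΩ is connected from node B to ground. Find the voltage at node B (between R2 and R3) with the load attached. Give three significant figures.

V ≈ 4.60 V

At node B, R3 is in parallel with the load: R3‖R_L = 6.414 kΩ.
Below node A the resistance is R2 + (R3‖R_L) = 11.40 kΩ, so V_A = 39.2 × 11.40/54.60 = 8.187 V.
Then V_B = V_A × (R3‖R_L)/(R2 + R3‖R_L) = 8.187 × 6.414/11.40 = 4.60 V.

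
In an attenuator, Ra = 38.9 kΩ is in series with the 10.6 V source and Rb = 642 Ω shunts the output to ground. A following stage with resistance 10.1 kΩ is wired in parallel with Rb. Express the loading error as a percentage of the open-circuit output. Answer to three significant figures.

5.89 %

The divider's output (Thévenin) resistance is Ra‖Rb = 631.6 Ω.
Fractional drop under load = R_th/(R_th + R_L) = 631.6 / (631.6 + 10100) = 0.05885.
So the output falls by 5.89 %.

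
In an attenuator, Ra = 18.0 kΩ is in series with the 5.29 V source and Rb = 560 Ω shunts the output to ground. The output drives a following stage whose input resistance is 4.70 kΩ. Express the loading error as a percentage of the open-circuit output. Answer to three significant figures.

10.4 %

The divider's output (Thévenin) resistance is Ra‖Rb = 543.1 Ω.
Fractional drop under load = R_th/(R_th + R_L) = 543.1 / (543.1 + 4700) = 0.1036.
So the output falls by 10.4 %.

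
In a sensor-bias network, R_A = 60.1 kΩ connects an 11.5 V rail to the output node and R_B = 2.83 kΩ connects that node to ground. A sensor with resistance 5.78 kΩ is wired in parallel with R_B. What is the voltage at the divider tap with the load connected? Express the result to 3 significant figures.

V_out ≈ 0.352 V

The load sits in parallel with R_B: R_B‖R_L = (2.83 × 5.78) / (2.83 + 5.78) = 1.900 kΩ.
V_out = 11.5 × 1.900 / (60.1 + 1.900) = 11.5 × 1.900/62.00 = 0.352 V.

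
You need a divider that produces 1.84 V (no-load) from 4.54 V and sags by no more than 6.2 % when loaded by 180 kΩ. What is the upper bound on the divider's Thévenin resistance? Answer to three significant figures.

Loading drop = R_th/(R_th + R_L) ≤ 0.0620, so R_th ≤ R_L · ε/(1−ε) = 180 kΩ × 0.0620/0.9380 = 11.9 kΩ.

R_th ≤ 11.9 kΩ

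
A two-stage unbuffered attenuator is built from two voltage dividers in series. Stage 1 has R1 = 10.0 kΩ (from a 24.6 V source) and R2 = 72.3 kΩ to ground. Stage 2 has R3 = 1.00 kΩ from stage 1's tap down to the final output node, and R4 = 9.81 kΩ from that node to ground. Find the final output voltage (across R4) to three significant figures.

V_out ≈ 10.8 V

Stage 2 presents R3+R4 = 10.81 kΩ as a load on stage 1's tap.
Stage 1's lower leg becomes R2‖(R3+R4) = 9.404 kΩ, so V_mid = 24.6 × 9.404/19.40 = 11.92 V.
Stage 2 is itself unloaded: V_out = V_mid × R4/(R3+R4) = 11.92 × 9.81/10.81 = 10.8 V.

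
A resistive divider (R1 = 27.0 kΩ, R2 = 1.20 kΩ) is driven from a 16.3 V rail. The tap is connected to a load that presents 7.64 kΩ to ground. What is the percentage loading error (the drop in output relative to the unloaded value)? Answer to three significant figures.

The divider's output (Thévenin) resistance is R1‖R2 = 1.149 kΩ.
Fractional drop under load = R_th/(R_th + R_L) = 1.149 / (1.149 + 7.64) = 0.1307.
So the output falls by 13.1 %.

13.1 %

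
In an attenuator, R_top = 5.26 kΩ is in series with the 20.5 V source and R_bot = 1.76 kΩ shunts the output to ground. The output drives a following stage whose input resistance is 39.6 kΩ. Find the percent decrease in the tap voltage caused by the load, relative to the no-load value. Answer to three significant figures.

The divider's output (Thévenin) resistance is R_top‖R_bot = 1.319 kΩ.
Fractional drop under load = R_th/(R_th + R_L) = 1.319 / (1.319 + 39.6) = 0.03223.
So the output falls by 3.22 %.

3.22 %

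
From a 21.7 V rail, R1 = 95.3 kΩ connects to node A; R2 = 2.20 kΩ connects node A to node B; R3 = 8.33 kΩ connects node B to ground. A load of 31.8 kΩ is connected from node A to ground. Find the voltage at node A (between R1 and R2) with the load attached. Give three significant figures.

Below node A the series string R2+R3 = 10.53 kΩ sits in parallel with the 31.8 kΩ load: 7.911 kΩ.
V_A = 21.7 × 7.911/(95.3 + 7.911) = 1.66 V.

V ≈ 1.66 V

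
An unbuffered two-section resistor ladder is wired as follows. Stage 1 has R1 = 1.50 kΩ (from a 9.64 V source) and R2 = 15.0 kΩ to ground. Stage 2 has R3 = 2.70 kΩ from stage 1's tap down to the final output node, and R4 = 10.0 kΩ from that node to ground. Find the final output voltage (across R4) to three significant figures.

V_out ≈ 6.23 V

Stage 2 presents R3+R4 = 12.70 kΩ as a load on stage 1's tap.
Stage 1's lower leg becomes R2‖(R3+R4) = 6.877 kΩ, so V_mid = 9.64 × 6.877/8.377 = 7.914 V.
Stage 2 is itself unloaded: V_out = V_mid × R4/(R3+R4) = 7.914 × 10.0/12.70 = 6.23 V.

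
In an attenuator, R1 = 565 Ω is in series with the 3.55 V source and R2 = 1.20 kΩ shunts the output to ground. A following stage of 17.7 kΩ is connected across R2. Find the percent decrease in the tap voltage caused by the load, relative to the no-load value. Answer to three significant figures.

2.12 %

The divider's output (Thévenin) resistance is R1‖R2 = 384.1 Ω.
Fractional drop under load = R_th/(R_th + R_L) = 384.1 / (384.1 + 17700) = 0.02124.
So the output falls by 2.12 %.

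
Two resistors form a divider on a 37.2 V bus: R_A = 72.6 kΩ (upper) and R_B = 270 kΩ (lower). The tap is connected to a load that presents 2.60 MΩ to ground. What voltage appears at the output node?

The load sits in parallel with R_B: R_B‖R_L = (270 × 2600) / (270 + 2600) = 244.6 kΩ.
V_out = 37.2 × 244.6 / (72.6 + 244.6) = 37.2 × 244.6/317.2 = 28.7 V.
(Unloaded it would have been 29.3 V.)

V_out ≈ 28.7 V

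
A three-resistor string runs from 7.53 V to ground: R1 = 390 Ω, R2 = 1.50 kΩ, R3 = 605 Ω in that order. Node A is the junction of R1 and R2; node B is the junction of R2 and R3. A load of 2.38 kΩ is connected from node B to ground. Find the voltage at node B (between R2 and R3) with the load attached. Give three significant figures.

At node B, R3 is in parallel with the load: R3‖R_L = 482.4 Ω.
Below node A the resistance is R2 + (R3‖R_L) = 1982 Ω, so V_A = 7.53 × 1982/2372 = 6.292 V.
Then V_B = V_A × (R3‖R_L)/(R2 + R3‖R_L) = 6.292 × 482.4/1982 = 1.53 V.

V ≈ 1.53 V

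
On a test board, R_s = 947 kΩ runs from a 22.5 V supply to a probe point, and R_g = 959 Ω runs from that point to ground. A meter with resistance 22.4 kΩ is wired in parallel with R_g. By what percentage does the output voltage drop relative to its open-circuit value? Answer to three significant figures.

The divider's output (Thévenin) resistance is R_s‖R_g = 958.0 Ω.
Fractional drop under load = R_th/(R_th + R_L) = 958.0 / (958.0 + 22400) = 0.04102.
So the output falls by 4.10 %.

4.10 %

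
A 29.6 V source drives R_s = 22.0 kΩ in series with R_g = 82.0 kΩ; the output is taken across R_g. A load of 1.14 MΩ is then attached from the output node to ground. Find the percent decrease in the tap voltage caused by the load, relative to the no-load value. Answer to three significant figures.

1.50 %

The divider's output (Thévenin) resistance is R_s‖R_g = 17.35 kΩ.
Fractional drop under load = R_th/(R_th + R_L) = 17.35 / (17.35 + 1140) = 0.01499.
So the output falls by 1.50 %.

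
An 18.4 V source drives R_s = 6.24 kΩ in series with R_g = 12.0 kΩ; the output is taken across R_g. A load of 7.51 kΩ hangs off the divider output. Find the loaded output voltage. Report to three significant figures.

V_out ≈ 7.83 V

The load sits in parallel with R_g: R_g‖R_L = (12.0 × 7.51) / (12.0 + 7.51) = 4.619 kΩ.
V_out = 18.4 × 4.619 / (6.24 + 4.619) = 18.4 × 4.619/10.86 = 7.83 V.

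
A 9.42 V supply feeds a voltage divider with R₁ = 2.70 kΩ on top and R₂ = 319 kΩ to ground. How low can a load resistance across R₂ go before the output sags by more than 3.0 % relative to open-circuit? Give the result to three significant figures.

R_L(min) ≈ 86.6 kΩ

Output resistance R_th = R₁‖R₂ = (2.70 × 319)/321.7 = 2.677 kΩ.
The fractional drop is R_th/(R_th + R_L); requiring this ≤ 0.0300 gives R_L ≥ R_th(1/0.0300 − 1) = 2.677 × 32.33 = 86.6 kΩ.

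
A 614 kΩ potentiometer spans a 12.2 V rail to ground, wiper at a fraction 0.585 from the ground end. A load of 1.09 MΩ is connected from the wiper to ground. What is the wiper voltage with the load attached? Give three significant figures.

V ≈ 6.28 V

The wiper splits the pot into (1−α)R = 254.8 kΩ above and αR = 359.2 kΩ below.
Lower section ‖ load = 270.2 kΩ.
V_wiper = 12.2 × 270.2/(254.8 + 270.2) = 6.28 V.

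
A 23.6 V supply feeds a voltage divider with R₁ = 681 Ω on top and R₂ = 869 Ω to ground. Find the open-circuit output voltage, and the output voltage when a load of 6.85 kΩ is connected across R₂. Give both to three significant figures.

Unloaded: 13.2 V; loaded: 12.5 V

Open-circuit: V = 23.6 × 869/(681 + 869) = 13.2 V.
With the load, R₂ becomes R₂‖R_L = 771.2 Ω, so V = 23.6 × 771.2/1452 = 12.5 V.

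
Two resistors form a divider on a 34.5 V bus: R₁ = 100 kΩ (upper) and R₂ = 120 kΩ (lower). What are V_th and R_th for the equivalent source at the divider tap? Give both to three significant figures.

V_th = 18.8 V, R_th = 54.5 kΩ

V_th is the open-circuit tap voltage: 34.5 × 120/(100 + 120) = 18.8 V.
With the supply zeroed, R₁ and R₂ appear in parallel from the tap: R_th = R₁‖R₂ = (100 × 120)/220.0 = 54.5 kΩ.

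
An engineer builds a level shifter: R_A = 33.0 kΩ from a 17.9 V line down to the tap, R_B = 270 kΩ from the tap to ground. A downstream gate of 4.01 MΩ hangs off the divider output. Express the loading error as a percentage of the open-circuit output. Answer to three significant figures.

0.728 %

The divider's output (Thévenin) resistance is R_A‖R_B = 29.41 kΩ.
Fractional drop under load = R_th/(R_th + R_L) = 29.41 / (29.41 + 4010) = 0.007280.
So the output falls by 0.728 %.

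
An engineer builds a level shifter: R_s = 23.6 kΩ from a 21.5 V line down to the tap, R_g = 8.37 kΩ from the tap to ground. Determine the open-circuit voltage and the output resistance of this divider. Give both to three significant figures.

V_th = 5.63 V, R_th = 6.18 kΩ

V_th is the open-circuit tap voltage: 21.5 × 8.37/(23.6 + 8.37) = 5.63 V.
With the supply zeroed, R_s and R_g appear in parallel from the tap: R_th = R_s‖R_g = (23.6 × 8.37)/31.97 = 6.18 kΩ.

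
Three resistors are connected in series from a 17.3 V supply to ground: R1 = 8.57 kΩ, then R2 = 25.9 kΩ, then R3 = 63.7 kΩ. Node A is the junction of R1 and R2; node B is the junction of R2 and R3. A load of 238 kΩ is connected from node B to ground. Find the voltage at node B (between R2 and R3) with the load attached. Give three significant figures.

At node B, R3 is in parallel with the load: R3‖R_L = 50.25 kΩ.
Below node A the resistance is R2 + (R3‖R_L) = 76.15 kΩ, so V_A = 17.3 × 76.15/84.72 = 15.55 V.
Then V_B = V_A × (R3‖R_L)/(R2 + R3‖R_L) = 15.55 × 50.25/76.15 = 10.3 V.

V ≈ 10.3 V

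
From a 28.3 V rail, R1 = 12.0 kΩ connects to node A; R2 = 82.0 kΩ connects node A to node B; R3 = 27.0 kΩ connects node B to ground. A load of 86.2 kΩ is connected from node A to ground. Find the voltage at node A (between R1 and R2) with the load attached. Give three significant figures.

Below node A the series string R2+R3 = 109.0 kΩ sits in parallel with the 86.2 kΩ load: 48.13 kΩ.
V_A = 28.3 × 48.13/(12.0 + 48.13) = 22.7 V.

V ≈ 22.7 V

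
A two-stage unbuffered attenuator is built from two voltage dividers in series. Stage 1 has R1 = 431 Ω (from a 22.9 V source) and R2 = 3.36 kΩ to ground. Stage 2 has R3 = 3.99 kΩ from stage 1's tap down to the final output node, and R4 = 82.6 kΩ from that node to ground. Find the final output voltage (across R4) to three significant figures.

Stage 2 presents R3+R4 = 86590 Ω as a load on stage 1's tap.
Stage 1's lower leg becomes R2‖(R3+R4) = 3234 Ω, so V_mid = 22.9 × 3234/3665 = 20.21 V.
Stage 2 is itself unloaded: V_out = V_mid × R4/(R3+R4) = 20.21 × 82600/86590 = 19.3 V.

V_out ≈ 19.3 V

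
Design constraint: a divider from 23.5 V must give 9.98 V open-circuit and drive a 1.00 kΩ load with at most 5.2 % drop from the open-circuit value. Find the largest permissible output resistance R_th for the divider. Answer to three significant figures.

Loading drop = R_th/(R_th + R_L) ≤ 0.0520, so R_th ≤ R_L · ε/(1−ε) = 1.00 kΩ × 0.0520/0.9480 = 54.9 Ω.

R_th ≤ 54.9 Ω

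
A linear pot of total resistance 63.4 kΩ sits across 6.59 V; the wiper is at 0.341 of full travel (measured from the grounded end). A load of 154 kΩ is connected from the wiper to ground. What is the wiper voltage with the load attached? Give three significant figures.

V ≈ 2.06 V

The wiper splits the pot into (1−α)R = 41.78 kΩ above and αR = 21.62 kΩ below.
Lower section ‖ load = 18.96 kΩ.
V_wiper = 6.59 × 18.96/(41.78 + 18.96) = 2.06 V.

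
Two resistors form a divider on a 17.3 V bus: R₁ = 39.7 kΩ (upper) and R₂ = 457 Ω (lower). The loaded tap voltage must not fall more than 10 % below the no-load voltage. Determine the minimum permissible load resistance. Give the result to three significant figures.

Output resistance R_th = R₁‖R₂ = (39700 × 457)/40160 = 451.8 Ω.
The fractional drop is R_th/(R_th + R_L); requiring this ≤ 0.100 gives R_L ≥ R_th(1/0.100 − 1) = 451.8 × 9.000 = 4.07 kΩ.

R_L(min) ≈ 4.07 kΩ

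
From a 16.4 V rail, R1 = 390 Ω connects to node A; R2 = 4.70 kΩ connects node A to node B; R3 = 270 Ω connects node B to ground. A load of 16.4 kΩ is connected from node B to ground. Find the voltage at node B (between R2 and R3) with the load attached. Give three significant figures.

V ≈ 0.813 V

At node B, R3 is in parallel with the load: R3‖R_L = 265.6 Ω.
Below node A the resistance is R2 + (R3‖R_L) = 4966 Ω, so V_A = 16.4 × 4966/5356 = 15.21 V.
Then V_B = V_A × (R3‖R_L)/(R2 + R3‖R_L) = 15.21 × 265.6/4966 = 0.813 V.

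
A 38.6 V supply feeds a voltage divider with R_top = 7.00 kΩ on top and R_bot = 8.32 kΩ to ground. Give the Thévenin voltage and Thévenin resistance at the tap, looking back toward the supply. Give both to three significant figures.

V_th is the open-circuit tap voltage: 38.6 × 8.32/(7.00 + 8.32) = 21.0 V.
With the supply zeroed, R_top and R_bot appear in parallel from the tap: R_th = R_top‖R_bot = (7.00 × 8.32)/15.32 = 3.80 kΩ.

V_th = 21.0 V, R_th = 3.80 kΩ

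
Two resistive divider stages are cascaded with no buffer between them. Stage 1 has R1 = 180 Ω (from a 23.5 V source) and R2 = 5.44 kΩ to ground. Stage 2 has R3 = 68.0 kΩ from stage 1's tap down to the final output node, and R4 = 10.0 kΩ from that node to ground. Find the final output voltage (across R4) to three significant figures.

Stage 2 presents R3+R4 = 78000 Ω as a load on stage 1's tap.
Stage 1's lower leg becomes R2‖(R3+R4) = 5085 Ω, so V_mid = 23.5 × 5085/5265 = 22.70 V.
Stage 2 is itself unloaded: V_out = V_mid × R4/(R3+R4) = 22.70 × 10000/78000 = 2.91 V.

V_out ≈ 2.91 V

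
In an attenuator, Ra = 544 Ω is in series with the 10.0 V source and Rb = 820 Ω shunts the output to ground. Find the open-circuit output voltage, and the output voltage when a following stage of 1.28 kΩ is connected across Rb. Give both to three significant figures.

Unloaded: 6.01 V; loaded: 4.79 V

Open-circuit: V = 10.0 × 820/(544 + 820) = 6.01 V.
With the load, Rb becomes Rb‖R_L = 499.8 Ω, so V = 10.0 × 499.8/1044 = 4.79 V.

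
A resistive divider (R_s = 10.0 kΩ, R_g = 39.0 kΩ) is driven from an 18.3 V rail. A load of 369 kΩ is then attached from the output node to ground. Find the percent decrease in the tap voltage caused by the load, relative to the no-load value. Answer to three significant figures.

The divider's output (Thévenin) resistance is R_s‖R_g = 7.959 kΩ.
Fractional drop under load = R_th/(R_th + R_L) = 7.959 / (7.959 + 369) = 0.02111.
So the output falls by 2.11 %.

2.11 %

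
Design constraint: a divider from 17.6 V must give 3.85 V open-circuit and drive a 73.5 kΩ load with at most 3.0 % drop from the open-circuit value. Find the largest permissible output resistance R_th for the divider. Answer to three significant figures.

Loading drop = R_th/(R_th + R_L) ≤ 0.0300, so R_th ≤ R_L · ε/(1−ε) = 73.5 kΩ × 0.0300/0.9700 = 2.27 kΩ.
(Any R1, R2 with R2/(R1+R2) = 0.219 and R1‖R2 ≤ 2.27 kΩ will meet the spec.)

R_th ≤ 2.27 kΩ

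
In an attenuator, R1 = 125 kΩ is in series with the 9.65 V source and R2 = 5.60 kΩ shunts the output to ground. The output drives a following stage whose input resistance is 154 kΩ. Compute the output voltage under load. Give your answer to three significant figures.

V_out ≈ 0.400 V

The load sits in parallel with R2: R2‖R_L = (5.60 × 154) / (5.60 + 154) = 5.404 kΩ.
V_out = 9.65 × 5.404 / (125 + 5.404) = 9.65 × 5.404/130.4 = 0.400 V.
(Unloaded it would have been 0.414 V.)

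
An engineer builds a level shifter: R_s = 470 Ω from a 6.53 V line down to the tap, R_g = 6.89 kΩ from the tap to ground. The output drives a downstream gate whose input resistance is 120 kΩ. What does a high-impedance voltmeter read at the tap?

The load sits in parallel with R_g: R_g‖R_L = (6890 × 120000) / (6890 + 120000) = 6516 Ω.
V_out = 6.53 × 6516 / (470 + 6516) = 6.53 × 6516/6986 = 6.09 V.

V_out ≈ 6.09 V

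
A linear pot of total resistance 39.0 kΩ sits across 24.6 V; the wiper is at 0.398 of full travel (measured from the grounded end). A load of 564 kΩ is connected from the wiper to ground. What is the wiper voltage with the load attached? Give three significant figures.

V ≈ 9.63 V

The wiper splits the pot into (1−α)R = 23.48 kΩ above and αR = 15.52 kΩ below.
Lower section ‖ load = 15.11 kΩ.
V_wiper = 24.6 × 15.11/(23.48 + 15.11) = 9.63 V.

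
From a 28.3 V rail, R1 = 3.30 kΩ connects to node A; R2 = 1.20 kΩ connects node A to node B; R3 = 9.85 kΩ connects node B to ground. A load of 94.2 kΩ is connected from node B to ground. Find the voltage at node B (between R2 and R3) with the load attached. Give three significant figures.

At node B, R3 is in parallel with the load: R3‖R_L = 8.918 kΩ.
Below node A the resistance is R2 + (R3‖R_L) = 10.12 kΩ, so V_A = 28.3 × 10.12/13.42 = 21.34 V.
Then V_B = V_A × (R3‖R_L)/(R2 + R3‖R_L) = 21.34 × 8.918/10.12 = 18.8 V.

V ≈ 18.8 V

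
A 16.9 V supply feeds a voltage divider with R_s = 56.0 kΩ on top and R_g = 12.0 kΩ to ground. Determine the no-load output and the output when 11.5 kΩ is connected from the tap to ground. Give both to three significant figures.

Unloaded: 2.98 V; loaded: 1.60 V

Open-circuit: V = 16.9 × 12.0/(56.0 + 12.0) = 2.98 V.
With the load, R_g becomes R_g‖R_L = 5.872 kΩ, so V = 16.9 × 5.872/61.87 = 1.60 V.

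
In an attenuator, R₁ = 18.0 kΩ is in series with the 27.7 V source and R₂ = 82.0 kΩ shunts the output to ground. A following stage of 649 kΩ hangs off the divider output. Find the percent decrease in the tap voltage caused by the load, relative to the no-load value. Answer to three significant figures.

2.22 %

The divider's output (Thévenin) resistance is R₁‖R₂ = 14.76 kΩ.
Fractional drop under load = R_th/(R_th + R_L) = 14.76 / (14.76 + 649) = 0.02224.
So the output falls by 2.22 %.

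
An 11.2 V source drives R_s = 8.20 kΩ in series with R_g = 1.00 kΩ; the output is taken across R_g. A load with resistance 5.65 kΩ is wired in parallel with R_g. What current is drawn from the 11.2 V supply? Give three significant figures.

R_g‖R_L = 0.8496 kΩ, so the source sees R_s + R_g‖R_L = 9.050 kΩ.
I = 11.2 V / 9.050 kΩ = 1.24 mA.

I ≈ 1.24 mA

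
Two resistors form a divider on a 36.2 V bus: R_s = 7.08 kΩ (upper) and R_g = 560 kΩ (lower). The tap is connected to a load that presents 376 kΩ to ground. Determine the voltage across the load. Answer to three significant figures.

The load sits in parallel with R_g: R_g‖R_L = (560 × 376) / (560 + 376) = 225.0 kΩ.
V_out = 36.2 × 225.0 / (7.08 + 225.0) = 36.2 × 225.0/232.0 = 35.1 V.
(Unloaded it would have been 35.7 V.)

V_out ≈ 35.1 V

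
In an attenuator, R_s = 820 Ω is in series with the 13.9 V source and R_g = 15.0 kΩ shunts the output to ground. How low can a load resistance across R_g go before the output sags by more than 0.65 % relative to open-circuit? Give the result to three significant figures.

R_L(min) ≈ 119 kΩ

Output resistance R_th = R_s‖R_g = (820 × 15000)/15820 = 777.5 Ω.
The fractional drop is R_th/(R_th + R_L); requiring this ≤ 0.00650 gives R_L ≥ R_th(1/0.00650 − 1) = 777.5 × 152.8 = 119 kΩ.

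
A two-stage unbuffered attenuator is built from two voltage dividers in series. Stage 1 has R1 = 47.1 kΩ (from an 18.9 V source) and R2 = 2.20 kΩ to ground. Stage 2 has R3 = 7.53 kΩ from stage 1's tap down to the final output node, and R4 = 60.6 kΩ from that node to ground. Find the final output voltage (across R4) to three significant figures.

Stage 2 presents R3+R4 = 68.13 kΩ as a load on stage 1's tap.
Stage 1's lower leg becomes R2‖(R3+R4) = 2.131 kΩ, so V_mid = 18.9 × 2.131/49.23 = 0.8182 V.
Stage 2 is itself unloaded: V_out = V_mid × R4/(R3+R4) = 0.8182 × 60.6/68.13 = 0.728 V.

V_out ≈ 0.728 V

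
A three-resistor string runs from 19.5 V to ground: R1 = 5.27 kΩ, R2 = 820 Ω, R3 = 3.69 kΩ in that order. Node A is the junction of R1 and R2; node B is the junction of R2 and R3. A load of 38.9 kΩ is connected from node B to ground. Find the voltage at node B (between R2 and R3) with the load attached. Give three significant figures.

At node B, R3 is in parallel with the load: R3‖R_L = 3370 Ω.
Below node A the resistance is R2 + (R3‖R_L) = 4190 Ω, so V_A = 19.5 × 4190/9460 = 8.637 V.
Then V_B = V_A × (R3‖R_L)/(R2 + R3‖R_L) = 8.637 × 3370/4190 = 6.95 V.

V ≈ 6.95 V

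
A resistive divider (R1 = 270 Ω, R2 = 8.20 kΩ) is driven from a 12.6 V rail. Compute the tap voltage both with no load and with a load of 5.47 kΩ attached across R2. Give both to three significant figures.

Unloaded: 12.2 V; loaded: 11.6 V

Open-circuit: V = 12.6 × 8200/(270 + 8200) = 12.2 V.
With the load, R2 becomes R2‖R_L = 3281 Ω, so V = 12.6 × 3281/3551 = 11.6 V.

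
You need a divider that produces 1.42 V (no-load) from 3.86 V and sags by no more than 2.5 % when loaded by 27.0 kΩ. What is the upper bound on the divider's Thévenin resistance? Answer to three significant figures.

Loading drop = R_th/(R_th + R_L) ≤ 0.0250, so R_th ≤ R_L · ε/(1−ε) = 27.0 kΩ × 0.0250/0.9750 = 692 Ω.

R_th ≤ 692 Ω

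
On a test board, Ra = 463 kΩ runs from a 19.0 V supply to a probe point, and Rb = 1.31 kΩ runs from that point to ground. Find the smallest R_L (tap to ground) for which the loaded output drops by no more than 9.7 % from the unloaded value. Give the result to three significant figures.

Output resistance R_th = Ra‖Rb = (463 × 1.31)/464.3 = 1.306 kΩ.
The fractional drop is R_th/(R_th + R_L); requiring this ≤ 0.0970 gives R_L ≥ R_th(1/0.0970 − 1) = 1.306 × 9.309 = 12.2 kΩ.

R_L(min) ≈ 12.2 kΩ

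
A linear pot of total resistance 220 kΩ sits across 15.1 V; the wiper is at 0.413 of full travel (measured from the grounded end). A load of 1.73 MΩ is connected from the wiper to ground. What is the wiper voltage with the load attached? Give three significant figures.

The wiper splits the pot into (1−α)R = 129.1 kΩ above and αR = 90.86 kΩ below.
Lower section ‖ load = 86.33 kΩ.
V_wiper = 15.1 × 86.33/(129.1 + 86.33) = 6.05 V.

V ≈ 6.05 V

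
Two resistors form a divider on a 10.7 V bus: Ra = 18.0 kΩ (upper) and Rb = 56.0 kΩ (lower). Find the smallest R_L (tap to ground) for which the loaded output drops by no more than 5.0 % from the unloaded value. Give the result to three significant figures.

R_L(min) ≈ 259 kΩ

Output resistance R_th = Ra‖Rb = (18.0 × 56.0)/74.00 = 13.62 kΩ.
The fractional drop is R_th/(R_th + R_L); requiring this ≤ 0.0500 gives R_L ≥ R_th(1/0.0500 − 1) = 13.62 × 19.00 = 259 kΩ.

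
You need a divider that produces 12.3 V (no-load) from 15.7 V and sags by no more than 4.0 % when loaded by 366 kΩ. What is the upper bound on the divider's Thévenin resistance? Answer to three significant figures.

R_th ≤ 15.2 kΩ

Loading drop = R_th/(R_th + R_L) ≤ 0.0400, so R_th ≤ R_L · ε/(1−ε) = 366 kΩ × 0.0400/0.9600 = 15.2 kΩ.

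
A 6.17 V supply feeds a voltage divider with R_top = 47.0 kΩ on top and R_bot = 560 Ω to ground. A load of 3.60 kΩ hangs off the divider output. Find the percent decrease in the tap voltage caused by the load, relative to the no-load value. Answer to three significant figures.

Unloaded V = 6.17 × 560/47560 = 0.072649 V.
Loaded: R_bot‖R_L = 484.6 Ω, giving V = 6.17 × 484.6/47480 = 0.062969 V.
Drop = (0.072649 − 0.062969) / 0.072649 = 13.3 %.

13.3 %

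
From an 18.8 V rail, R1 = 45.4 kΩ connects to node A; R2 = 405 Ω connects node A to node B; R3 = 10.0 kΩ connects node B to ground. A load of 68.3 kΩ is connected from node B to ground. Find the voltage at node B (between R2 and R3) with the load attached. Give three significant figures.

V ≈ 3.01 V

At node B, R3 is in parallel with the load: R3‖R_L = 8723 Ω.
Below node A the resistance is R2 + (R3‖R_L) = 9128 Ω, so V_A = 18.8 × 9128/54530 = 3.147 V.
Then V_B = V_A × (R3‖R_L)/(R2 + R3‖R_L) = 3.147 × 8723/9128 = 3.01 V.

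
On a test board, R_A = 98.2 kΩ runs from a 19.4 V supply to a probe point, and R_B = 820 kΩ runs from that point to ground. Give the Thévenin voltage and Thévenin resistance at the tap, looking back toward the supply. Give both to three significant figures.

V_th is the open-circuit tap voltage: 19.4 × 820/(98.2 + 820) = 17.3 V.
With the supply zeroed, R_A and R_B appear in parallel from the tap: R_th = R_A‖R_B = (98.2 × 820)/918.2 = 87.7 kΩ.

V_th = 17.3 V, R_th = 87.7 kΩ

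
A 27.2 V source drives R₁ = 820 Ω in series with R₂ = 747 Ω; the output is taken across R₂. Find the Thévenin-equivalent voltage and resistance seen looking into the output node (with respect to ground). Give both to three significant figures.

V_th is the open-circuit tap voltage: 27.2 × 747/(820 + 747) = 13.0 V.
With the supply zeroed, R₁ and R₂ appear in parallel from the tap: R_th = R₁‖R₂ = (820 × 747)/1567 = 391 Ω.

V_th = 13.0 V, R_th = 391 Ω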